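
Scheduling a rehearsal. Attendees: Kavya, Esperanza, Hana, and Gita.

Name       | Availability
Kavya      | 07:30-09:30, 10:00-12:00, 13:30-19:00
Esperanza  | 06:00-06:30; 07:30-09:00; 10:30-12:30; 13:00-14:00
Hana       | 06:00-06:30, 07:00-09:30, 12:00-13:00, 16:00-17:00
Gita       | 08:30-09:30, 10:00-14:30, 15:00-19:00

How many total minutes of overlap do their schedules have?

Kavya ∩ Esperanza: 07:30-09:00, 10:30-12:00, 13:30-14:00.
Kavya ∩ Esperanza ∩ Hana: 07:30-09:00.
Kavya ∩ Esperanza ∩ Hana ∩ Gita: 08:30-09:00.
So the common availability across everyone is 08:30-09:00.
That's a single block of 30 minutes.

30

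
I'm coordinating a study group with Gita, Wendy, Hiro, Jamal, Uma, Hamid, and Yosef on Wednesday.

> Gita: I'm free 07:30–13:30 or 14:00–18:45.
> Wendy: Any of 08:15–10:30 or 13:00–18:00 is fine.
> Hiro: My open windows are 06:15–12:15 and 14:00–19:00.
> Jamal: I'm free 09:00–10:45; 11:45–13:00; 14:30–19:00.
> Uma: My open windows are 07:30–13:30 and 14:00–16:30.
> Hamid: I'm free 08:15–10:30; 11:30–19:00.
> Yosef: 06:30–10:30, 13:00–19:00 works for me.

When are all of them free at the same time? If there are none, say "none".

Gita ∩ Wendy: 08:15-10:30, 13:00-13:30, 14:00-18:00.
Gita ∩ Wendy ∩ Hiro: 08:15-10:30, 14:00-18:00.
Gita ∩ Wendy ∩ Hiro ∩ Jamal: 09:00-10:30, 14:30-18:00.
Gita ∩ Wendy ∩ Hiro ∩ Jamal ∩ Uma: 09:00-10:30, 14:30-16:30.
Gita ∩ Wendy ∩ Hiro ∩ Jamal ∩ Uma ∩ Hamid: 09:00-10:30, 14:30-16:30.
Gita ∩ Wendy ∩ Hiro ∩ Jamal ∩ Uma ∩ Hamid ∩ Yosef: 09:00-10:30, 14:30-16:30.
Those are the intersection windows.

09:00-10:30, 14:30-16:30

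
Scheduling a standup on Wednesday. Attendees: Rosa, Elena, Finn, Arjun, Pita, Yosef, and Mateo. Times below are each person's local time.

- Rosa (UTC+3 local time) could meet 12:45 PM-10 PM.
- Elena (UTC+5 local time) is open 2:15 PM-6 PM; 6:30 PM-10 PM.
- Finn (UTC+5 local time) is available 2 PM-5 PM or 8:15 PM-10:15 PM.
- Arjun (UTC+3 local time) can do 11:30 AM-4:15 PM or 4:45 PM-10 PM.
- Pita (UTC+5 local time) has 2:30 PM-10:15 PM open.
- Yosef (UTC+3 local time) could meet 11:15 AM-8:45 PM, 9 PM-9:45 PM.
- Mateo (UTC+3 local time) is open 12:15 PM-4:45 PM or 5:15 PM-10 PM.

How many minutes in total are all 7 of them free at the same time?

Rosa in UTC: 09:45-19:00 (subtract 3h to convert from UTC+3).
Elena in UTC: 09:15-13:00, 13:30-17:00 (subtract 5h to convert from UTC+5).
Finn in UTC: 09:00-12:00, 15:15-17:15 (subtract 5h to convert from UTC+5).
Arjun in UTC: 08:30-13:15, 13:45-19:00 (subtract 3h to convert from UTC+3).
Pita in UTC: 09:30-17:15 (subtract 5h to convert from UTC+5).
Yosef in UTC: 08:15-17:45, 18:00-18:45 (subtract 3h to convert from UTC+3).
Mateo in UTC: 09:15-13:45, 14:15-19:00 (subtract 3h to convert from UTC+3).
Rosa ∩ Elena: 09:45-13:00, 13:30-17:00.
Rosa ∩ Elena ∩ Finn: 09:45-12:00, 15:15-17:00.
Rosa ∩ Elena ∩ Finn ∩ Arjun: 09:45-12:00, 15:15-17:00.
Rosa ∩ Elena ∩ Finn ∩ Arjun ∩ Pita: 09:45-12:00, 15:15-17:00.
Rosa ∩ Elena ∩ Finn ∩ Arjun ∩ Pita ∩ Yosef: 09:45-12:00, 15:15-17:00.
Rosa ∩ Elena ∩ Finn ∩ Arjun ∩ Pita ∩ Yosef ∩ Mateo: 09:45-12:00, 15:15-17:00.
Those are the intersection windows.
Summing the common windows: 135 + 105 = 240 minutes.

240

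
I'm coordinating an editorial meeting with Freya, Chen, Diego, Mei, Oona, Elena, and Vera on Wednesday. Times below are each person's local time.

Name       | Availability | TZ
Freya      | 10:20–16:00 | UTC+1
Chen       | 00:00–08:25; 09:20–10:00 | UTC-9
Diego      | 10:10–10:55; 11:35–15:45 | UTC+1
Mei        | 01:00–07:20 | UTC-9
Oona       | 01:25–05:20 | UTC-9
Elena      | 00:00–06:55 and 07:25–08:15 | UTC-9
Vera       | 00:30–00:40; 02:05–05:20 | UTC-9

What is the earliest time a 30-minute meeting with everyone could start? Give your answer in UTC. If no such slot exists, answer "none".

11:05

Freya in UTC: 09:20-15:00 (subtract 1h to convert from UTC+1).
Chen in UTC: 09:00-17:25, 18:20-19:00 (add 9h to convert from UTC-9).
Diego in UTC: 09:10-09:55, 10:35-14:45 (subtract 1h to convert from UTC+1).
Mei in UTC: 10:00-16:20 (add 9h to convert from UTC-9).
Oona in UTC: 10:25-14:20 (add 9h to convert from UTC-9).
Elena in UTC: 09:00-15:55, 16:25-17:15 (add 9h to convert from UTC-9).
Vera in UTC: 09:30-09:40, 11:05-14:20 (add 9h to convert from UTC-9).
Freya ∩ Chen: 09:20-15:00.
Freya ∩ Chen ∩ Diego: 09:20-09:55, 10:35-14:45.
Freya ∩ Chen ∩ Diego ∩ Mei: 10:35-14:45.
Freya ∩ Chen ∩ Diego ∩ Mei ∩ Oona: 10:35-14:20.
Freya ∩ Chen ∩ Diego ∩ Mei ∩ Oona ∩ Elena: 10:35-14:20.
Freya ∩ Chen ∩ Diego ∩ Mei ∩ Oona ∩ Elena ∩ Vera: 11:05-14:20.
The first common window of at least 30 minutes is 11:05-14:20, so the earliest start is 11:05.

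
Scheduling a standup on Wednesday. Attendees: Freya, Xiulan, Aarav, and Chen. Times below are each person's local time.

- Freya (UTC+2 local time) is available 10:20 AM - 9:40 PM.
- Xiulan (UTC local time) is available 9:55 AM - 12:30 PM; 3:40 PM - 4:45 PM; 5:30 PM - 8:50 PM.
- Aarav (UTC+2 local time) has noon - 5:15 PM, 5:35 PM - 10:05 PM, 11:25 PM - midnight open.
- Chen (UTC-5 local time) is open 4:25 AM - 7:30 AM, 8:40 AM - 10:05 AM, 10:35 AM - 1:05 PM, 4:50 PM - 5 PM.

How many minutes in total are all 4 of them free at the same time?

250

Freya in UTC: 08:20-19:40 (subtract 2h to convert from UTC+2).
Xiulan in UTC: 09:55-12:30, 15:40-16:45, 17:30-20:50.
Aarav in UTC: 10:00-15:15, 15:35-20:05, 21:25-22:00 (subtract 2h to convert from UTC+2).
Chen in UTC: 09:25-12:30, 13:40-15:05, 15:35-18:05, 21:50-22:00 (add 5h to convert from UTC-5).
Freya ∩ Xiulan: 09:55-12:30, 15:40-16:45, 17:30-19:40.
Freya ∩ Xiulan ∩ Aarav: 10:00-12:30, 15:40-16:45, 17:30-19:40.
Freya ∩ Xiulan ∩ Aarav ∩ Chen: 10:00-12:30, 15:40-16:45, 17:30-18:05.
Summing the common windows: 150 + 65 + 35 = 250 minutes.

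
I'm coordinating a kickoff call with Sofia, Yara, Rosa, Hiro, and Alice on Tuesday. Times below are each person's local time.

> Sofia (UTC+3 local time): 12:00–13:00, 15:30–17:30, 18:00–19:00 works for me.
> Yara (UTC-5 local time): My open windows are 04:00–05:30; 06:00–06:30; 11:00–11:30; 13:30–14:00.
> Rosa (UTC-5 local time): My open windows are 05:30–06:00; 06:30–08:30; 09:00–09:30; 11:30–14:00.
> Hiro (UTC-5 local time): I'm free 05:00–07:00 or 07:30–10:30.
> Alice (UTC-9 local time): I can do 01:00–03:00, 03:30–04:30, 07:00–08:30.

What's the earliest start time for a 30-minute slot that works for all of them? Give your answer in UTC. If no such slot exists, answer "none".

Sofia in UTC: 09:00-10:00, 12:30-14:30, 15:00-16:00 (subtract 3h to convert from UTC+3).
Yara in UTC: 09:00-10:30, 11:00-11:30, 16:00-16:30, 18:30-19:00 (add 5h to convert from UTC-5).
Rosa in UTC: 10:30-11:00, 11:30-13:30, 14:00-14:30, 16:30-19:00 (add 5h to convert from UTC-5).
Hiro in UTC: 10:00-12:00, 12:30-15:30 (add 5h to convert from UTC-5).
Alice in UTC: 10:00-12:00, 12:30-13:30, 16:00-17:30 (add 9h to convert from UTC-9).
Sofia ∩ Yara: 09:00-10:00.
Sofia ∩ Yara ∩ Rosa: ∅.
Sofia ∩ Yara ∩ Rosa ∩ Hiro: ∅.
Sofia ∩ Yara ∩ Rosa ∩ Hiro ∩ Alice: ∅.
There is no time when everyone is free.
No common window is at least 30 minutes long.

none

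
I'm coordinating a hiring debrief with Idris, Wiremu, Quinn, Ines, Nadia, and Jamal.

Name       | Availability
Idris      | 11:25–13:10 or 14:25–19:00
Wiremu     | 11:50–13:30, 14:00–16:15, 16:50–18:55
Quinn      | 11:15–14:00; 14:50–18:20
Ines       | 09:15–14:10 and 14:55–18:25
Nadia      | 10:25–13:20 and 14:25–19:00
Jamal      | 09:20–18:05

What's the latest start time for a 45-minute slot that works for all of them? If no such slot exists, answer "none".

Idris ∩ Wiremu: 11:50-13:10, 14:25-16:15, 16:50-18:55.
Idris ∩ Wiremu ∩ Quinn: 11:50-13:10, 14:50-16:15, 16:50-18:20.
Idris ∩ Wiremu ∩ Quinn ∩ Ines: 11:50-13:10, 14:55-16:15, 16:50-18:20.
Idris ∩ Wiremu ∩ Quinn ∩ Ines ∩ Nadia: 11:50-13:10, 14:55-16:15, 16:50-18:20.
Idris ∩ Wiremu ∩ Quinn ∩ Ines ∩ Nadia ∩ Jamal: 11:50-13:10, 14:55-16:15, 16:50-18:05.
The last common window of at least 45 minutes is 16:50-18:05; a 45-minute meeting can start as late as 17:20 and still end by 18:05.

17:20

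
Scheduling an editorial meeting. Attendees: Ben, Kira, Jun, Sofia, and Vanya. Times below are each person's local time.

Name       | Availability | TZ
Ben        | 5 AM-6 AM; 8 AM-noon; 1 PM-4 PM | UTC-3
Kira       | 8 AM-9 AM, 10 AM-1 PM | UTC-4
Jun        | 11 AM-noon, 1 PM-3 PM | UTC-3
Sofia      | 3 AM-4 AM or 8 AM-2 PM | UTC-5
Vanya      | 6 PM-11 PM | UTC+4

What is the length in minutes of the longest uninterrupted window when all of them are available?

Ben in UTC: 08:00-09:00, 11:00-15:00, 16:00-19:00 (add 3h to convert from UTC-3).
Kira in UTC: 12:00-13:00, 14:00-17:00 (add 4h to convert from UTC-4).
Jun in UTC: 14:00-15:00, 16:00-18:00 (add 3h to convert from UTC-3).
Sofia in UTC: 08:00-09:00, 13:00-19:00 (add 5h to convert from UTC-5).
Vanya in UTC: 14:00-19:00 (subtract 4h to convert from UTC+4).
Ben ∩ Kira: 12:00-13:00, 14:00-15:00, 16:00-17:00.
Ben ∩ Kira ∩ Jun: 14:00-15:00, 16:00-17:00.
Ben ∩ Kira ∩ Jun ∩ Sofia: 14:00-15:00, 16:00-17:00.
Ben ∩ Kira ∩ Jun ∩ Sofia ∩ Vanya: 14:00-15:00, 16:00-17:00.
The longest is 14:00-15:00 at 60 minutes.

60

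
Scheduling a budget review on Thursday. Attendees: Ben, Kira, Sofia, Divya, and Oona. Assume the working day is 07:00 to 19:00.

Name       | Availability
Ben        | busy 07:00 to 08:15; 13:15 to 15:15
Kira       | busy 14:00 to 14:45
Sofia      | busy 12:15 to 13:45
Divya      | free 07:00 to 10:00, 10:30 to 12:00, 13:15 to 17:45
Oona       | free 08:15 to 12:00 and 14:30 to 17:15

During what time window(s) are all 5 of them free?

08:15-10:00, 10:30-12:00, 15:15-17:15

Ben free: 08:15-13:15, 15:15-19:00 (invert busy blocks within the working day).
Kira free: 07:00-14:00, 14:45-19:00 (invert busy blocks within the working day).
Sofia free: 07:00-12:15, 13:45-19:00 (invert busy blocks within the working day).
Divya free: 07:00-10:00, 10:30-12:00, 13:15-17:45.
Oona free: 08:15-12:00, 14:30-17:15.
Ben ∩ Kira: 08:15-13:15, 15:15-19:00.
Ben ∩ Kira ∩ Sofia: 08:15-12:15, 15:15-19:00.
Ben ∩ Kira ∩ Sofia ∩ Divya: 08:15-10:00, 10:30-12:00, 15:15-17:45.
Ben ∩ Kira ∩ Sofia ∩ Divya ∩ Oona: 08:15-10:00, 10:30-12:00, 15:15-17:15.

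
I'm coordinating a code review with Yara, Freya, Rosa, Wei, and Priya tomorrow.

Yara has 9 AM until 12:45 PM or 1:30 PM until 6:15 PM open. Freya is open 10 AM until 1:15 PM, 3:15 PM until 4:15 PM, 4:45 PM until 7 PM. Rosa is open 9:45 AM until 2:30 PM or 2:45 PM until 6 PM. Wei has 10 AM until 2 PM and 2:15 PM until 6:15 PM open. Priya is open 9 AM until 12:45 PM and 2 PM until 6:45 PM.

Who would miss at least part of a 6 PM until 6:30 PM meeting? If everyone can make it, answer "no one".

Yara: not fully free for 18:00-18:30. Freya: free for 18:00-18:30. Rosa: not fully free for 18:00-18:30. Wei: not fully free for 18:00-18:30. Priya: free for 18:00-18:30.

Rosa, Wei, Yara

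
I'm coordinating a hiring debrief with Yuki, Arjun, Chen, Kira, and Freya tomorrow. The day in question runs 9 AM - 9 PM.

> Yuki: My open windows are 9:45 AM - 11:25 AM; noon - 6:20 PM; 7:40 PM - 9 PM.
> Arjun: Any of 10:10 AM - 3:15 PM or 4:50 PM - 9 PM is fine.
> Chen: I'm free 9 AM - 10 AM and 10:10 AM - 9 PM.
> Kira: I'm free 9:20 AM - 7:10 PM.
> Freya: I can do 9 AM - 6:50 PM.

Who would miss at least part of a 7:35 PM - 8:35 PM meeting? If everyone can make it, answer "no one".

Freya, Kira, Yuki

Yuki: not fully free for 19:35-20:35. Arjun: free for 19:35-20:35. Chen: free for 19:35-20:35. Kira: not fully free for 19:35-20:35. Freya: not fully free for 19:35-20:35.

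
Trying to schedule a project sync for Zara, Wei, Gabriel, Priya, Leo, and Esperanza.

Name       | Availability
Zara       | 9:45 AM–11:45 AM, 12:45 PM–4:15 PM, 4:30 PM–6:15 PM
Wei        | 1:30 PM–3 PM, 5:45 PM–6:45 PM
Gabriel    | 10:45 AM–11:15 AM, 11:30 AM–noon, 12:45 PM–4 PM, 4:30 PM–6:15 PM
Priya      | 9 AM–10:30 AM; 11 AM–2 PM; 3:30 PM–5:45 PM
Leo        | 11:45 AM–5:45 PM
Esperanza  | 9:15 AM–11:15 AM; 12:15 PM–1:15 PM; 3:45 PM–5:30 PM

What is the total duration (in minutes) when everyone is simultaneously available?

Zara ∩ Wei: 13:30-15:00, 17:45-18:15.
Zara ∩ Wei ∩ Gabriel: 13:30-15:00, 17:45-18:15.
Zara ∩ Wei ∩ Gabriel ∩ Priya: 13:30-14:00.
Zara ∩ Wei ∩ Gabriel ∩ Priya ∩ Leo: 13:30-14:00.
Zara ∩ Wei ∩ Gabriel ∩ Priya ∩ Leo ∩ Esperanza: ∅.
There is no time when everyone is free.
There is no common window, so the total is 0 minutes.

0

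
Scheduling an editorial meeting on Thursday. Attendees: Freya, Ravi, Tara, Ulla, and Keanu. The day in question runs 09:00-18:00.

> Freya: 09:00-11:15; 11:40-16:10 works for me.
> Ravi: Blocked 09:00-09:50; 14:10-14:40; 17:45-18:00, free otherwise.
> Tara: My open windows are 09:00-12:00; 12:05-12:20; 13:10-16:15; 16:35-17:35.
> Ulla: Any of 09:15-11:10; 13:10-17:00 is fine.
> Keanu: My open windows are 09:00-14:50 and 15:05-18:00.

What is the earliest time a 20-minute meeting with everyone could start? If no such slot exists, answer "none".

09:50

Freya free: 09:00-11:15, 11:40-16:10.
Ravi free: 09:50-14:10, 14:40-17:45 (invert busy blocks within the working day).
Tara free: 09:00-12:00, 12:05-12:20, 13:10-16:15, 16:35-17:35.
Ulla free: 09:15-11:10, 13:10-17:00.
Keanu free: 09:00-14:50, 15:05-18:00.
Freya ∩ Ravi: 09:50-11:15, 11:40-14:10, 14:40-16:10.
Freya ∩ Ravi ∩ Tara: 09:50-11:15, 11:40-12:00, 12:05-12:20, 13:10-14:10, 14:40-16:10.
Freya ∩ Ravi ∩ Tara ∩ Ulla: 09:50-11:10, 13:10-14:10, 14:40-16:10.
Freya ∩ Ravi ∩ Tara ∩ Ulla ∩ Keanu: 09:50-11:10, 13:10-14:10, 14:40-14:50, 15:05-16:10.
The first common window of at least 20 minutes is 09:50-11:10, so the earliest start is 09:50.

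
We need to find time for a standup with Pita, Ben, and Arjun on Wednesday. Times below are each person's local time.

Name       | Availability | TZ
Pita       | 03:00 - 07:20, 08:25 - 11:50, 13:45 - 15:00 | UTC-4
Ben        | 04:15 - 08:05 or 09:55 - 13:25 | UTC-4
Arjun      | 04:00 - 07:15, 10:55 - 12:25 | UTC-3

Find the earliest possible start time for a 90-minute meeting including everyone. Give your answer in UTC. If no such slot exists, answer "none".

Pita in UTC: 07:00-11:20, 12:25-15:50, 17:45-19:00 (add 4h to convert from UTC-4).
Ben in UTC: 08:15-12:05, 13:55-17:25 (add 4h to convert from UTC-4).
Arjun in UTC: 07:00-10:15, 13:55-15:25 (add 3h to convert from UTC-3).
Pita ∩ Ben: 08:15-11:20, 13:55-15:50.
Pita ∩ Ben ∩ Arjun: 08:15-10:15, 13:55-15:25.
The first common window of at least 90 minutes is 08:15-10:15, so the earliest start is 08:15.

08:15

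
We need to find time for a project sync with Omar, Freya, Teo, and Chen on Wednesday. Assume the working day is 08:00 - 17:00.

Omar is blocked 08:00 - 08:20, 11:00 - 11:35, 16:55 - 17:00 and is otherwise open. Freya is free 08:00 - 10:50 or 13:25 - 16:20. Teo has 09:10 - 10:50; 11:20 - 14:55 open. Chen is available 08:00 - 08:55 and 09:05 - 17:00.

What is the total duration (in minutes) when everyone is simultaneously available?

Omar free: 08:20-11:00, 11:35-16:55 (invert busy blocks within the working day).
Freya free: 08:00-10:50, 13:25-16:20.
Teo free: 09:10-10:50, 11:20-14:55.
Chen free: 08:00-08:55, 09:05-17:00.
Omar ∩ Freya: 08:20-10:50, 13:25-16:20.
Omar ∩ Freya ∩ Teo: 09:10-10:50, 13:25-14:55.
Omar ∩ Freya ∩ Teo ∩ Chen: 09:10-10:50, 13:25-14:55.
Summing the common windows: 100 + 90 = 190 minutes.

190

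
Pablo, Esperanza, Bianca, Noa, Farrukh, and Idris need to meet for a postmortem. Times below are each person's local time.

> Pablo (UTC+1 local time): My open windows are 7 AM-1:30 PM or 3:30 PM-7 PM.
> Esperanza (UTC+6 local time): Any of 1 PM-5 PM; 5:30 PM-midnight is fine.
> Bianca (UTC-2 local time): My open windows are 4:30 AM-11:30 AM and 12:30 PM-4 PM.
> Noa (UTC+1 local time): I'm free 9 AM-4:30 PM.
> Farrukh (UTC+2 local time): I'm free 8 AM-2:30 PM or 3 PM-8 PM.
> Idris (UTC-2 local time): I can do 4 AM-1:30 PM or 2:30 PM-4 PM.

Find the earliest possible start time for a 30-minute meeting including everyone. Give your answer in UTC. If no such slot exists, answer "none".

08:00

Pablo in UTC: 06:00-12:30, 14:30-18:00 (subtract 1h to convert from UTC+1).
Esperanza in UTC: 07:00-11:00, 11:30-18:00 (subtract 6h to convert from UTC+6).
Bianca in UTC: 06:30-13:30, 14:30-18:00 (add 2h to convert from UTC-2).
Noa in UTC: 08:00-15:30 (subtract 1h to convert from UTC+1).
Farrukh in UTC: 06:00-12:30, 13:00-18:00 (subtract 2h to convert from UTC+2).
Idris in UTC: 06:00-15:30, 16:30-18:00 (add 2h to convert from UTC-2).
Pablo ∩ Esperanza: 07:00-11:00, 11:30-12:30, 14:30-18:00.
Pablo ∩ Esperanza ∩ Bianca: 07:00-11:00, 11:30-12:30, 14:30-18:00.
Pablo ∩ Esperanza ∩ Bianca ∩ Noa: 08:00-11:00, 11:30-12:30, 14:30-15:30.
Pablo ∩ Esperanza ∩ Bianca ∩ Noa ∩ Farrukh: 08:00-11:00, 11:30-12:30, 14:30-15:30.
Pablo ∩ Esperanza ∩ Bianca ∩ Noa ∩ Farrukh ∩ Idris: 08:00-11:00, 11:30-12:30, 14:30-15:30.
The first common window of at least 30 minutes is 08:00-11:00, so the earliest start is 08:00.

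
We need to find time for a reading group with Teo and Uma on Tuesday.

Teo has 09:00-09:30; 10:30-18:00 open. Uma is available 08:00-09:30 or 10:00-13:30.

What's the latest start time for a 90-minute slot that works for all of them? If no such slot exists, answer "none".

Teo ∩ Uma: 09:00-09:30, 10:30-13:30.
So the common availability across everyone is 09:00-09:30, 10:30-13:30.
The last common window of at least 90 minutes is 10:30-13:30; a 90-minute meeting can start as late as 12:00 and still end by 13:30.

12:00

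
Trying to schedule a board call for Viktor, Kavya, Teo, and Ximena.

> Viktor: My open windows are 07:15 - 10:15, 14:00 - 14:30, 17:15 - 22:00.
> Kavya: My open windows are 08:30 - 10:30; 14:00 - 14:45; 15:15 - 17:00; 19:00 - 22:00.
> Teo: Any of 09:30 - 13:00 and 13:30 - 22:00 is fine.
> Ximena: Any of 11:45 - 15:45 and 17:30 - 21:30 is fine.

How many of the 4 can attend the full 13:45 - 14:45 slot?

Teo and Ximena can make the full 13:45-14:45 slot — that's 2.

2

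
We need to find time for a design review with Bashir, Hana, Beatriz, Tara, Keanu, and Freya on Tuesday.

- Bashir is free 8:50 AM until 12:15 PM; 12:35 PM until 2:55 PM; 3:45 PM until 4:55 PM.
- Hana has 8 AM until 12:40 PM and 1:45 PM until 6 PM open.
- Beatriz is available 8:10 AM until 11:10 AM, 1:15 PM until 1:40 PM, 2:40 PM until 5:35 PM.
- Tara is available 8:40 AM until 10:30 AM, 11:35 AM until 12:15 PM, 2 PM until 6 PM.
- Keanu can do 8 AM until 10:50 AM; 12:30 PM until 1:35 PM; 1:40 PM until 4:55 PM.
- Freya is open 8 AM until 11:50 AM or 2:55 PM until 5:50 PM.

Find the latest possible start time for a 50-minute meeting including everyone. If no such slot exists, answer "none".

Bashir ∩ Hana: 08:50-12:15, 12:35-12:40, 13:45-14:55, 15:45-16:55.
Bashir ∩ Hana ∩ Beatriz: 08:50-11:10, 14:40-14:55, 15:45-16:55.
Bashir ∩ Hana ∩ Beatriz ∩ Tara: 08:50-10:30, 14:40-14:55, 15:45-16:55.
Bashir ∩ Hana ∩ Beatriz ∩ Tara ∩ Keanu: 08:50-10:30, 14:40-14:55, 15:45-16:55.
Bashir ∩ Hana ∩ Beatriz ∩ Tara ∩ Keanu ∩ Freya: 08:50-10:30, 15:45-16:55.
The last common window of at least 50 minutes is 15:45-16:55; a 50-minute meeting can start as late as 16:05 and still end by 16:55.

16:05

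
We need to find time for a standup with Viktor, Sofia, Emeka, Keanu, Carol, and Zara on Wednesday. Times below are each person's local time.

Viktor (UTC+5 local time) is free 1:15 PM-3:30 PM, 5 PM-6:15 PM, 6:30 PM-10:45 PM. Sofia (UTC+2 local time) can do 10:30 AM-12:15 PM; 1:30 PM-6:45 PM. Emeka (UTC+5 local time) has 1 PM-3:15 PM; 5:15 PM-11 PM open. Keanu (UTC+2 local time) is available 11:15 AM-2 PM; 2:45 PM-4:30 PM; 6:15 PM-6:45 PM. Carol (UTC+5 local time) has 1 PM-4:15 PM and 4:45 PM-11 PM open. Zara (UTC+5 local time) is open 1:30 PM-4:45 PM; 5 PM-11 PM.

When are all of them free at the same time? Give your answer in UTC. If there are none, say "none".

09:15-10:15, 12:45-13:15, 13:30-14:30, 16:15-16:45

Viktor in UTC: 08:15-10:30, 12:00-13:15, 13:30-17:45 (subtract 5h to convert from UTC+5).
Sofia in UTC: 08:30-10:15, 11:30-16:45 (subtract 2h to convert from UTC+2).
Emeka in UTC: 08:00-10:15, 12:15-18:00 (subtract 5h to convert from UTC+5).
Keanu in UTC: 09:15-12:00, 12:45-14:30, 16:15-16:45 (subtract 2h to convert from UTC+2).
Carol in UTC: 08:00-11:15, 11:45-18:00 (subtract 5h to convert from UTC+5).
Zara in UTC: 08:30-11:45, 12:00-18:00 (subtract 5h to convert from UTC+5).
Viktor ∩ Sofia: 08:30-10:15, 12:00-13:15, 13:30-16:45.
Viktor ∩ Sofia ∩ Emeka: 08:30-10:15, 12:15-13:15, 13:30-16:45.
Viktor ∩ Sofia ∩ Emeka ∩ Keanu: 09:15-10:15, 12:45-13:15, 13:30-14:30, 16:15-16:45.
Viktor ∩ Sofia ∩ Emeka ∩ Keanu ∩ Carol: 09:15-10:15, 12:45-13:15, 13:30-14:30, 16:15-16:45.
Viktor ∩ Sofia ∩ Emeka ∩ Keanu ∩ Carol ∩ Zara: 09:15-10:15, 12:45-13:15, 13:30-14:30, 16:15-16:45.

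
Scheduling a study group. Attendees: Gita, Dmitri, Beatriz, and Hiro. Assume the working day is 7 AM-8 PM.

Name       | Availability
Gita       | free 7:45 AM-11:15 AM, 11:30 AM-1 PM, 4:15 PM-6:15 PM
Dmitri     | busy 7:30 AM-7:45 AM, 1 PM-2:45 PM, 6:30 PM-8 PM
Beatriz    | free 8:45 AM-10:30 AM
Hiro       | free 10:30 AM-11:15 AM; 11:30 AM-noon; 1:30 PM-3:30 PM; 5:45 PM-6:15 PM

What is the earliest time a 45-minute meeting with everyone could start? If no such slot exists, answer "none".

none

Gita free: 07:45-11:15, 11:30-13:00, 16:15-18:15.
Dmitri free: 07:00-07:30, 07:45-13:00, 14:45-18:30 (invert busy blocks within the working day).
Beatriz free: 08:45-10:30.
Hiro free: 10:30-11:15, 11:30-12:00, 13:30-15:30, 17:45-18:15.
Gita ∩ Dmitri: 07:45-11:15, 11:30-13:00, 16:15-18:15.
Gita ∩ Dmitri ∩ Beatriz: 08:45-10:30.
Gita ∩ Dmitri ∩ Beatriz ∩ Hiro: ∅.
There is no time when everyone is free.
No common window is at least 45 minutes long.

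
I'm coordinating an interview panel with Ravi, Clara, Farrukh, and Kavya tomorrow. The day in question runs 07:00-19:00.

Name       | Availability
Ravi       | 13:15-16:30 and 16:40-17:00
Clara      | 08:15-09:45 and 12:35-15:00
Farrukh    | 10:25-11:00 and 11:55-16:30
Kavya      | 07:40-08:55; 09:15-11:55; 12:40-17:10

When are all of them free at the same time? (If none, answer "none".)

13:15-15:00

Ravi ∩ Clara: 13:15-15:00.
Ravi ∩ Clara ∩ Farrukh: 13:15-15:00.
Ravi ∩ Clara ∩ Farrukh ∩ Kavya: 13:15-15:00.
So the common availability across everyone is 13:15-15:00.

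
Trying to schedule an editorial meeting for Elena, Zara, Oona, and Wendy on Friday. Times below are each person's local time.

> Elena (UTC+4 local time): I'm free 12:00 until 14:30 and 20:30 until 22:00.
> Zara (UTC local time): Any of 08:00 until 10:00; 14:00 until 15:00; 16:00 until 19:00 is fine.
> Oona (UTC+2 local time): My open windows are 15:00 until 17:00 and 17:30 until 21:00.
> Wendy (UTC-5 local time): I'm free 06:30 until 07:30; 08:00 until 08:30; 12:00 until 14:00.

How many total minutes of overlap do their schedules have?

Elena in UTC: 08:00-10:30, 16:30-18:00 (subtract 4h to convert from UTC+4).
Zara in UTC: 08:00-10:00, 14:00-15:00, 16:00-19:00.
Oona in UTC: 13:00-15:00, 15:30-19:00 (subtract 2h to convert from UTC+2).
Wendy in UTC: 11:30-12:30, 13:00-13:30, 17:00-19:00 (add 5h to convert from UTC-5).
Elena ∩ Zara: 08:00-10:00, 16:30-18:00.
Elena ∩ Zara ∩ Oona: 16:30-18:00.
Elena ∩ Zara ∩ Oona ∩ Wendy: 17:00-18:00.
That's a single block of 60 minutes.

60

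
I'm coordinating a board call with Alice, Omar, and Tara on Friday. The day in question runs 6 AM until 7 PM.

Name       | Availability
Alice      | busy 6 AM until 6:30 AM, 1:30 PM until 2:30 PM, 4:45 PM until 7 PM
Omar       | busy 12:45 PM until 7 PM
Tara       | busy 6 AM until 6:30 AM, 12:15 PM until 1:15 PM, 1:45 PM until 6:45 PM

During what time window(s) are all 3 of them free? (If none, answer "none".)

06:30-12:15

Alice free: 06:30-13:30, 14:30-16:45 (invert busy blocks within the working day).
Omar free: 06:00-12:45 (invert busy blocks within the working day).
Tara free: 06:30-12:15, 13:15-13:45, 18:45-19:00 (invert busy blocks within the working day).
Alice ∩ Omar: 06:30-12:45.
Alice ∩ Omar ∩ Tara: 06:30-12:15.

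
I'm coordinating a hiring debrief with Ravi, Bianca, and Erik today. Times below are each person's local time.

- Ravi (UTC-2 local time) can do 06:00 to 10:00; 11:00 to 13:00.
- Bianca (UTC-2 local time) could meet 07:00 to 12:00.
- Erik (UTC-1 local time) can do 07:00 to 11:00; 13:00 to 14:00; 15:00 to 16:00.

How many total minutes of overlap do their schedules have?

Ravi in UTC: 08:00-12:00, 13:00-15:00 (add 2h to convert from UTC-2).
Bianca in UTC: 09:00-14:00 (add 2h to convert from UTC-2).
Erik in UTC: 08:00-12:00, 14:00-15:00, 16:00-17:00 (add 1h to convert from UTC-1).
Ravi ∩ Bianca: 09:00-12:00, 13:00-14:00.
Ravi ∩ Bianca ∩ Erik: 09:00-12:00.
That's a single block of 180 minutes.

180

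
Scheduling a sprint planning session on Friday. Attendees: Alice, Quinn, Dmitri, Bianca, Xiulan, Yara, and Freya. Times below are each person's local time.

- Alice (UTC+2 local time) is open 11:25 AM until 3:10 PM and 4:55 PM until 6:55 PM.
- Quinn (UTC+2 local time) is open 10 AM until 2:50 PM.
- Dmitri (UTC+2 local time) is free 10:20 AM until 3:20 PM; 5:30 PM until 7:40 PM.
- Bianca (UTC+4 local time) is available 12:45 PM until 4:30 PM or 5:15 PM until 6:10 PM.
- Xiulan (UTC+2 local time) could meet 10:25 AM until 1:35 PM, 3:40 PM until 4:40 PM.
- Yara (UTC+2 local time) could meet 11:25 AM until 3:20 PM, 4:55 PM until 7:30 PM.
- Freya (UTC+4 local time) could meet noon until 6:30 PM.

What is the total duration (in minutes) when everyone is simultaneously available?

130

Alice in UTC: 09:25-13:10, 14:55-16:55 (subtract 2h to convert from UTC+2).
Quinn in UTC: 08:00-12:50 (subtract 2h to convert from UTC+2).
Dmitri in UTC: 08:20-13:20, 15:30-17:40 (subtract 2h to convert from UTC+2).
Bianca in UTC: 08:45-12:30, 13:15-14:10 (subtract 4h to convert from UTC+4).
Xiulan in UTC: 08:25-11:35, 13:40-14:40 (subtract 2h to convert from UTC+2).
Yara in UTC: 09:25-13:20, 14:55-17:30 (subtract 2h to convert from UTC+2).
Freya in UTC: 08:00-14:30 (subtract 4h to convert from UTC+4).
Alice ∩ Quinn: 09:25-12:50.
Alice ∩ Quinn ∩ Dmitri: 09:25-12:50.
Alice ∩ Quinn ∩ Dmitri ∩ Bianca: 09:25-12:30.
Alice ∩ Quinn ∩ Dmitri ∩ Bianca ∩ Xiulan: 09:25-11:35.
Alice ∩ Quinn ∩ Dmitri ∩ Bianca ∩ Xiulan ∩ Yara: 09:25-11:35.
Alice ∩ Quinn ∩ Dmitri ∩ Bianca ∩ Xiulan ∩ Yara ∩ Freya: 09:25-11:35.
That's a single block of 130 minutes.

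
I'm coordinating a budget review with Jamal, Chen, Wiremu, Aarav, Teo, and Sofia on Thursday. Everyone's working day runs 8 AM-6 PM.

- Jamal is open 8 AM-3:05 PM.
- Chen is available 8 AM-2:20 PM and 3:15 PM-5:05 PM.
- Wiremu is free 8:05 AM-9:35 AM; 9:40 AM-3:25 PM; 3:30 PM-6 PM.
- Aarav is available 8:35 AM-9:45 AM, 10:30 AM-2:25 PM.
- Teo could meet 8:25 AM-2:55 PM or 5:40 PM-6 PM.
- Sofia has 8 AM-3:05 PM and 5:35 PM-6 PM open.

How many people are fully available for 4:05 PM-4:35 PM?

Chen and Wiremu can make the full 16:05-16:35 slot — that's 2.

2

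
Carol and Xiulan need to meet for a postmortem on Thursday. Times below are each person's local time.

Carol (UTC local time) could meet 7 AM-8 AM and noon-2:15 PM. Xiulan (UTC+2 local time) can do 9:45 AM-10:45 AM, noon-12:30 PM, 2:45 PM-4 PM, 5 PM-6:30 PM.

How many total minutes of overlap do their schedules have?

Carol in UTC: 07:00-08:00, 12:00-14:15.
Xiulan in UTC: 07:45-08:45, 10:00-10:30, 12:45-14:00, 15:00-16:30 (subtract 2h to convert from UTC+2).
Carol ∩ Xiulan: 07:45-08:00, 12:45-14:00.
So the common availability across everyone is 07:45-08:00, 12:45-14:00.
Summing the common windows: 15 + 75 = 90 minutes.

90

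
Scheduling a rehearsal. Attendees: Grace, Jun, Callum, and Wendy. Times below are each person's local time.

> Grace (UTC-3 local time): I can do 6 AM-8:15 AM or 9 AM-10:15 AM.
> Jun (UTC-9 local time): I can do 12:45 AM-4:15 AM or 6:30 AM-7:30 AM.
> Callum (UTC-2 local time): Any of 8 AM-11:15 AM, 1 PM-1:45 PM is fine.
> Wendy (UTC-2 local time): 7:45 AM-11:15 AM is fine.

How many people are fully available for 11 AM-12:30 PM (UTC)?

3

Grace in UTC: 09:00-11:15, 12:00-13:15 (add 3h to convert from UTC-3).
Jun in UTC: 09:45-13:15, 15:30-16:30 (add 9h to convert from UTC-9).
Callum in UTC: 10:00-13:15, 15:00-15:45 (add 2h to convert from UTC-2).
Wendy in UTC: 09:45-13:15 (add 2h to convert from UTC-2).
Jun, Callum, and Wendy can make the full 11:00-12:30 slot — that's 3.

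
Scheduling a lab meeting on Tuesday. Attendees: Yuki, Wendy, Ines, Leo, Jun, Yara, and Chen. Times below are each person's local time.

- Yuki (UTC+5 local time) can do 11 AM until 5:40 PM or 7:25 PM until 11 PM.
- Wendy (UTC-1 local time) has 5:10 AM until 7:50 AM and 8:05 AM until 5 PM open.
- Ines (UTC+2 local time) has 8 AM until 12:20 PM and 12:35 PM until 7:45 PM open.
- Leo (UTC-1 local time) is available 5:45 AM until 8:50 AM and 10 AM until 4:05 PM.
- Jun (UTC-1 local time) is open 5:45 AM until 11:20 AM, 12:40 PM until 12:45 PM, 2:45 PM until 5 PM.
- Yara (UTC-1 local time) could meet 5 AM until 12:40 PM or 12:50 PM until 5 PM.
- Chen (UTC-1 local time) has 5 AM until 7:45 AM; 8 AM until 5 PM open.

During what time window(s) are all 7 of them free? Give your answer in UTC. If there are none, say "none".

06:45-08:45, 09:05-09:50, 11:00-12:20, 15:45-17:05

Yuki in UTC: 06:00-12:40, 14:25-18:00 (subtract 5h to convert from UTC+5).
Wendy in UTC: 06:10-08:50, 09:05-18:00 (add 1h to convert from UTC-1).
Ines in UTC: 06:00-10:20, 10:35-17:45 (subtract 2h to convert from UTC+2).
Leo in UTC: 06:45-09:50, 11:00-17:05 (add 1h to convert from UTC-1).
Jun in UTC: 06:45-12:20, 13:40-13:45, 15:45-18:00 (add 1h to convert from UTC-1).
Yara in UTC: 06:00-13:40, 13:50-18:00 (add 1h to convert from UTC-1).
Chen in UTC: 06:00-08:45, 09:00-18:00 (add 1h to convert from UTC-1).
Yuki ∩ Wendy: 06:10-08:50, 09:05-12:40, 14:25-18:00.
Yuki ∩ Wendy ∩ Ines: 06:10-08:50, 09:05-10:20, 10:35-12:40, 14:25-17:45.
Yuki ∩ Wendy ∩ Ines ∩ Leo: 06:45-08:50, 09:05-09:50, 11:00-12:40, 14:25-17:05.
Yuki ∩ Wendy ∩ Ines ∩ Leo ∩ Jun: 06:45-08:50, 09:05-09:50, 11:00-12:20, 15:45-17:05.
Yuki ∩ Wendy ∩ Ines ∩ Leo ∩ Jun ∩ Yara: 06:45-08:50, 09:05-09:50, 11:00-12:20, 15:45-17:05.
Yuki ∩ Wendy ∩ Ines ∩ Leo ∩ Jun ∩ Yara ∩ Chen: 06:45-08:45, 09:05-09:50, 11:00-12:20, 15:45-17:05.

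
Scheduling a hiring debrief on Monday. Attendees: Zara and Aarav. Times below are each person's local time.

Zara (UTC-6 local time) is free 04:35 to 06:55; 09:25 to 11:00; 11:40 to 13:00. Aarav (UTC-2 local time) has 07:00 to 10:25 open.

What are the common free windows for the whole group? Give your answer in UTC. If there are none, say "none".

Zara in UTC: 10:35-12:55, 15:25-17:00, 17:40-19:00 (add 6h to convert from UTC-6).
Aarav in UTC: 09:00-12:25 (add 2h to convert from UTC-2).
Zara ∩ Aarav: 10:35-12:25.

10:35-12:25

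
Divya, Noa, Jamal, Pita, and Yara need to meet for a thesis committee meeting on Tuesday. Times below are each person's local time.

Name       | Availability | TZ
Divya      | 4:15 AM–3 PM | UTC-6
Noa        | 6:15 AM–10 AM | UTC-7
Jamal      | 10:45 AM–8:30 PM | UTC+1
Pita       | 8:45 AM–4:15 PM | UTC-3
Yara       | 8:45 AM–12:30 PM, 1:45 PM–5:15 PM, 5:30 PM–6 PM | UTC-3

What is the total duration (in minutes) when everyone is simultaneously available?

Divya in UTC: 10:15-21:00 (add 6h to convert from UTC-6).
Noa in UTC: 13:15-17:00 (add 7h to convert from UTC-7).
Jamal in UTC: 09:45-19:30 (subtract 1h to convert from UTC+1).
Pita in UTC: 11:45-19:15 (add 3h to convert from UTC-3).
Yara in UTC: 11:45-15:30, 16:45-20:15, 20:30-21:00 (add 3h to convert from UTC-3).
Divya ∩ Noa: 13:15-17:00.
Divya ∩ Noa ∩ Jamal: 13:15-17:00.
Divya ∩ Noa ∩ Jamal ∩ Pita: 13:15-17:00.
Divya ∩ Noa ∩ Jamal ∩ Pita ∩ Yara: 13:15-15:30, 16:45-17:00.
Summing the common windows: 135 + 15 = 150 minutes.

150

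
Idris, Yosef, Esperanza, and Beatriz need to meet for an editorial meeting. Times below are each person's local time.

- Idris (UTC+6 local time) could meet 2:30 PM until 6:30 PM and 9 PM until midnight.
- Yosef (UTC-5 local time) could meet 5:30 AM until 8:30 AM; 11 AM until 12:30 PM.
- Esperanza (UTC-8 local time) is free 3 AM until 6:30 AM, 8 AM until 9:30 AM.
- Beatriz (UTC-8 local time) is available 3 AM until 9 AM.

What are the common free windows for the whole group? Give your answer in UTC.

11:00-12:30, 16:00-17:00

Idris in UTC: 08:30-12:30, 15:00-18:00 (subtract 6h to convert from UTC+6).
Yosef in UTC: 10:30-13:30, 16:00-17:30 (add 5h to convert from UTC-5).
Esperanza in UTC: 11:00-14:30, 16:00-17:30 (add 8h to convert from UTC-8).
Beatriz in UTC: 11:00-17:00 (add 8h to convert from UTC-8).
Idris ∩ Yosef: 10:30-12:30, 16:00-17:30.
Idris ∩ Yosef ∩ Esperanza: 11:00-12:30, 16:00-17:30.
Idris ∩ Yosef ∩ Esperanza ∩ Beatriz: 11:00-12:30, 16:00-17:00.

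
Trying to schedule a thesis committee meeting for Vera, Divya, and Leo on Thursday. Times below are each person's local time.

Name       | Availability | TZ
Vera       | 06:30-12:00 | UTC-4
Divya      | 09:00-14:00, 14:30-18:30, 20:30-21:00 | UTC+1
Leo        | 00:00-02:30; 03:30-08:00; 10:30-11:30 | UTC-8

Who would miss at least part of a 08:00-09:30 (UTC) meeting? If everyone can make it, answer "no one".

Vera

Vera in UTC: 10:30-16:00 (add 4h to convert from UTC-4).
Divya in UTC: 08:00-13:00, 13:30-17:30, 19:30-20:00 (subtract 1h to convert from UTC+1).
Leo in UTC: 08:00-10:30, 11:30-16:00, 18:30-19:30 (add 8h to convert from UTC-8).
Vera: not fully free for 08:00-09:30. Divya: free for 08:00-09:30. Leo: free for 08:00-09:30.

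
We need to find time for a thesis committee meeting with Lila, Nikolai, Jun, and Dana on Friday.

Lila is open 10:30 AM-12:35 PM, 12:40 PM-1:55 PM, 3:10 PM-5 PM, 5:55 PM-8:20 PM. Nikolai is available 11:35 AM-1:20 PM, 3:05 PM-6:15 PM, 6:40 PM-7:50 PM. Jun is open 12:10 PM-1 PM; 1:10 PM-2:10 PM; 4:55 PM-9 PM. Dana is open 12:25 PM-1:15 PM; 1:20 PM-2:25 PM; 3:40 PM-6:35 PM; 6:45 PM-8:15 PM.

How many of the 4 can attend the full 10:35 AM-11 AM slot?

Lila can make the full 10:35-11:00 slot — that's 1.

1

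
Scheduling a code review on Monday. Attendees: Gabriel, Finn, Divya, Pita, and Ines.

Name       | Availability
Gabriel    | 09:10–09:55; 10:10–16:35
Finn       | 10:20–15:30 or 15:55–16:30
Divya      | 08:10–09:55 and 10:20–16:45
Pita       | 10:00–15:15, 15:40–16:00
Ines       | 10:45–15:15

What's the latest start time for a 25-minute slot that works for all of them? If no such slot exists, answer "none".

Gabriel ∩ Finn: 10:20-15:30, 15:55-16:30.
Gabriel ∩ Finn ∩ Divya: 10:20-15:30, 15:55-16:30.
Gabriel ∩ Finn ∩ Divya ∩ Pita: 10:20-15:15, 15:55-16:00.
Gabriel ∩ Finn ∩ Divya ∩ Pita ∩ Ines: 10:45-15:15.
So the common availability across everyone is 10:45-15:15.
The last common window of at least 25 minutes is 10:45-15:15; a 25-minute meeting can start as late as 14:50 and still end by 15:15.

14:50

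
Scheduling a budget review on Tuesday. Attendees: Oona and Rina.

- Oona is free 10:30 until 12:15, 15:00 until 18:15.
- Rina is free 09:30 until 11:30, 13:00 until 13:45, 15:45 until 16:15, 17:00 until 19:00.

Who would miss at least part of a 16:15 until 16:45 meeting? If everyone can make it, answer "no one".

Oona: free for 16:15-16:45. Rina: not fully free for 16:15-16:45.

Rina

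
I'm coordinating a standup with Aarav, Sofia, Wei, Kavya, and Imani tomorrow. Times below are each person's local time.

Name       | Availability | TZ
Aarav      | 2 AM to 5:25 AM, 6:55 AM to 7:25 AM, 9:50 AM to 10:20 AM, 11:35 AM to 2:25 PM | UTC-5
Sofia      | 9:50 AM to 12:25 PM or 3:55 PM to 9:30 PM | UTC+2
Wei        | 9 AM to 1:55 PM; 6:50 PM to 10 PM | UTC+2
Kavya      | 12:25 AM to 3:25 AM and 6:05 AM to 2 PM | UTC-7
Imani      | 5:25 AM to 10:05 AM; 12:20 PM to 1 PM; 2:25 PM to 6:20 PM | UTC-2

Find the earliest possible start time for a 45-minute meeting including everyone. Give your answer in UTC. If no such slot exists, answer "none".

Aarav in UTC: 07:00-10:25, 11:55-12:25, 14:50-15:20, 16:35-19:25 (add 5h to convert from UTC-5).
Sofia in UTC: 07:50-10:25, 13:55-19:30 (subtract 2h to convert from UTC+2).
Wei in UTC: 07:00-11:55, 16:50-20:00 (subtract 2h to convert from UTC+2).
Kavya in UTC: 07:25-10:25, 13:05-21:00 (add 7h to convert from UTC-7).
Imani in UTC: 07:25-12:05, 14:20-15:00, 16:25-20:20 (add 2h to convert from UTC-2).
Aarav ∩ Sofia: 07:50-10:25, 14:50-15:20, 16:35-19:25.
Aarav ∩ Sofia ∩ Wei: 07:50-10:25, 16:50-19:25.
Aarav ∩ Sofia ∩ Wei ∩ Kavya: 07:50-10:25, 16:50-19:25.
Aarav ∩ Sofia ∩ Wei ∩ Kavya ∩ Imani: 07:50-10:25, 16:50-19:25.
The first common window of at least 45 minutes is 07:50-10:25, so the earliest start is 07:50.

07:50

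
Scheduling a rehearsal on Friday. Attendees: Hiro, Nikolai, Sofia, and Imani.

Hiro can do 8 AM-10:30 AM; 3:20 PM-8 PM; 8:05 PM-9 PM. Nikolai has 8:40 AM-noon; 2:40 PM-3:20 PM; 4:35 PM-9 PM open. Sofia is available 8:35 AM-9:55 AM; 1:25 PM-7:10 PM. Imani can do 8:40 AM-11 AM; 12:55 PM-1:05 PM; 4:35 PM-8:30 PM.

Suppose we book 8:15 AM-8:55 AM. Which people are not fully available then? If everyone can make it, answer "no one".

Imani, Nikolai, Sofia

Hiro: free for 08:15-08:55. Nikolai: not fully free for 08:15-08:55. Sofia: not fully free for 08:15-08:55. Imani: not fully free for 08:15-08:55.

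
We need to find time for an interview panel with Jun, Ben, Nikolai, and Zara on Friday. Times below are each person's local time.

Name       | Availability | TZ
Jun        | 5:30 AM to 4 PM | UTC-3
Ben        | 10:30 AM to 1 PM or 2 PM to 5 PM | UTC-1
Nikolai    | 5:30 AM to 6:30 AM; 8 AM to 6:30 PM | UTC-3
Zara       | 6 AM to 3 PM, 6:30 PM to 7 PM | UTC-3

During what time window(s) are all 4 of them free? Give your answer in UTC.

Jun in UTC: 08:30-19:00 (add 3h to convert from UTC-3).
Ben in UTC: 11:30-14:00, 15:00-18:00 (add 1h to convert from UTC-1).
Nikolai in UTC: 08:30-09:30, 11:00-21:30 (add 3h to convert from UTC-3).
Zara in UTC: 09:00-18:00, 21:30-22:00 (add 3h to convert from UTC-3).
Jun ∩ Ben: 11:30-14:00, 15:00-18:00.
Jun ∩ Ben ∩ Nikolai: 11:30-14:00, 15:00-18:00.
Jun ∩ Ben ∩ Nikolai ∩ Zara: 11:30-14:00, 15:00-18:00.

11:30-14:00, 15:00-18:00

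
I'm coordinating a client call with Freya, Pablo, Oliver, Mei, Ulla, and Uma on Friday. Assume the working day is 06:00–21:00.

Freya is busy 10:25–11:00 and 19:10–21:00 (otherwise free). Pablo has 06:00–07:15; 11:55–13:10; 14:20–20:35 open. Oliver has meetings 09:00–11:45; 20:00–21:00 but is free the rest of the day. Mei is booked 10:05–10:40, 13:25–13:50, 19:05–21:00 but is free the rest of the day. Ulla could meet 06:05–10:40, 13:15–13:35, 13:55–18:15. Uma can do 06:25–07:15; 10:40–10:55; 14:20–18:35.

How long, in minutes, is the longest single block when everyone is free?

235

Freya free: 06:00-10:25, 11:00-19:10 (invert busy blocks within the working day).
Pablo free: 06:00-07:15, 11:55-13:10, 14:20-20:35.
Oliver free: 06:00-09:00, 11:45-20:00 (invert busy blocks within the working day).
Mei free: 06:00-10:05, 10:40-13:25, 13:50-19:05 (invert busy blocks within the working day).
Ulla free: 06:05-10:40, 13:15-13:35, 13:55-18:15.
Uma free: 06:25-07:15, 10:40-10:55, 14:20-18:35.
Freya ∩ Pablo: 06:00-07:15, 11:55-13:10, 14:20-19:10.
Freya ∩ Pablo ∩ Oliver: 06:00-07:15, 11:55-13:10, 14:20-19:10.
Freya ∩ Pablo ∩ Oliver ∩ Mei: 06:00-07:15, 11:55-13:10, 14:20-19:05.
Freya ∩ Pablo ∩ Oliver ∩ Mei ∩ Ulla: 06:05-07:15, 14:20-18:15.
Freya ∩ Pablo ∩ Oliver ∩ Mei ∩ Ulla ∩ Uma: 06:25-07:15, 14:20-18:15.
The longest is 14:20-18:15 at 235 minutes.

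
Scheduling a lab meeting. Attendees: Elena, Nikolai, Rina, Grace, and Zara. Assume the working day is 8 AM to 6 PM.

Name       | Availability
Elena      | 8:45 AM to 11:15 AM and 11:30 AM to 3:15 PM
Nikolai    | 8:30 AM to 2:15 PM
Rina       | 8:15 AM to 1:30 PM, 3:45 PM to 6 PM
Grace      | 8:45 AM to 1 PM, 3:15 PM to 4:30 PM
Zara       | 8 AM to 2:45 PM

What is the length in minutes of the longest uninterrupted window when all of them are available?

Elena ∩ Nikolai: 08:45-11:15, 11:30-14:15.
Elena ∩ Nikolai ∩ Rina: 08:45-11:15, 11:30-13:30.
Elena ∩ Nikolai ∩ Rina ∩ Grace: 08:45-11:15, 11:30-13:00.
Elena ∩ Nikolai ∩ Rina ∩ Grace ∩ Zara: 08:45-11:15, 11:30-13:00.
Those are the intersection windows.
The longest is 08:45-11:15 at 150 minutes.

150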